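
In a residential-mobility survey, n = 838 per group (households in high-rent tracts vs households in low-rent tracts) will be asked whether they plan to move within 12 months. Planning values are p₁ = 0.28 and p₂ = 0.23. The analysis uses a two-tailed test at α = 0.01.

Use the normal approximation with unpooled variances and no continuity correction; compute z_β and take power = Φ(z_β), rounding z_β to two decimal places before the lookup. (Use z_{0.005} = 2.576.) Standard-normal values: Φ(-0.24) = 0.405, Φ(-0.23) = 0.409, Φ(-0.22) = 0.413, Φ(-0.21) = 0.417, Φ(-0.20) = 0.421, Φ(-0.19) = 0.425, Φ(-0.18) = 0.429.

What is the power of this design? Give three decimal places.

z_β = |p₁−p₂|·√(n/[p₁q₁+p₂q₂]) − z_{α/2}
    = 0.05 · √(838/0.3787) − 2.576
    = 0.05 · 47.0408 − 2.576
    = 2.3520 − 2.576 = -0.2240 → -0.22
Power = Φ(-0.22) = 0.413.

Power ≈ 0.413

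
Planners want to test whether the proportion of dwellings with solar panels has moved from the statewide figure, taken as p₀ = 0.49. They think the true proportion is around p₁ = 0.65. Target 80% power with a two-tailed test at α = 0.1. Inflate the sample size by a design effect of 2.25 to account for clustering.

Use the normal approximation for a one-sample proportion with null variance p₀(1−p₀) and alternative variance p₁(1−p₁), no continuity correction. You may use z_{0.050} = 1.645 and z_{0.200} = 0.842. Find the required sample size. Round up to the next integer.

n = [z_{α/2}·√(p₀q₀) + z_β·√(p₁q₁)]² / (p₁ − p₀)²
  = [1.645·√(0.49·0.51) + 0.842·√(0.65·0.35)]² / (0.16)²
  = [1.645·0.4999 + 0.842·0.4770]² / 0.0256
  = [1.2239]² / 0.0256
  = 58.52
Design effect: 2.25 × 58.52 = 131.66.
Round up → n = 132.

n = 132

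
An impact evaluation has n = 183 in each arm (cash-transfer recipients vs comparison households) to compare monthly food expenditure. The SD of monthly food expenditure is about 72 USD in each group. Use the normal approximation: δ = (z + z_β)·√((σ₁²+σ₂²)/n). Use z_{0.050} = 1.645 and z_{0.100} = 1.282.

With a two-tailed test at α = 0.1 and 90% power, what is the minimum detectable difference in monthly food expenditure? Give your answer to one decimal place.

δ = (z_{α/2} + z_β) · √((σ₁²+σ₂²)/n)
  = (1.645 + 1.282) · √(10368/183)
  = 2.927 · √56.6557
  = 2.927 · 7.5270
  = 22.0315

Minimum detectable difference ≈ 22.0 USD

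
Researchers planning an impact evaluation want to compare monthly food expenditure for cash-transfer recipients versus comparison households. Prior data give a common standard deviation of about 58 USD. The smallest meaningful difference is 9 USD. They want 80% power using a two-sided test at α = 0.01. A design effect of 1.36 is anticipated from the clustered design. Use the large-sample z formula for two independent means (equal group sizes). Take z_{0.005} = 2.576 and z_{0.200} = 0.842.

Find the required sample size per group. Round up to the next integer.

n = 1320 per group

n = (z_{α/2} + z_β)² · (σ₁² + σ₂²) / δ²
  = (2.576 + 0.842)² · (2·58² = 6728) / 9²
  = 11.6827 · 6728 / 81
  = 970.39
Design effect: 1.36 × 970.39 = 1319.73.
Round up → n = 1320 per group.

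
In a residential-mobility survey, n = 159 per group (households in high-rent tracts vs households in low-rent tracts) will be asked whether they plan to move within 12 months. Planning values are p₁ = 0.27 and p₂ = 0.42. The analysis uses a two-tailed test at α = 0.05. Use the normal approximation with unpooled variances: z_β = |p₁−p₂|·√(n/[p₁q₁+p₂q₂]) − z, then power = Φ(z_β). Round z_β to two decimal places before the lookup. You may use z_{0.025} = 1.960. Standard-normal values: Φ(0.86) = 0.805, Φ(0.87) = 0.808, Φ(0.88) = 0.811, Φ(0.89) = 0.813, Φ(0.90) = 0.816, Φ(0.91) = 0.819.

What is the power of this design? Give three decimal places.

z_β = |p₁−p₂|·√(n/[p₁q₁+p₂q₂]) − z_{α/2}
    = 0.15 · √(159/0.4407) − 1.960
    = 0.15 · 18.9945 − 1.960
    = 2.8492 − 1.960 = 0.8892 → 0.89
Power = Φ(0.89) = 0.813.

Power ≈ 0.813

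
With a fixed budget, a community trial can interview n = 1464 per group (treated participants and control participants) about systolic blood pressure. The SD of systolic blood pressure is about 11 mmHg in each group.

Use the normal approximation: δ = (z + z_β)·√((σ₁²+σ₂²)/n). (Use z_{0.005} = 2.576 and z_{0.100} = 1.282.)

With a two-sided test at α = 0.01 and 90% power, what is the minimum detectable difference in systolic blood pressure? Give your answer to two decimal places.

Minimum detectable difference ≈ 1.57 mmHg

δ = (z_{α/2} + z_β) · √((σ₁²+σ₂²)/n)
  = (2.576 + 1.282) · √(242/1464)
  = 3.858 · √0.1653
  = 3.858 · 0.4066
  = 1.5686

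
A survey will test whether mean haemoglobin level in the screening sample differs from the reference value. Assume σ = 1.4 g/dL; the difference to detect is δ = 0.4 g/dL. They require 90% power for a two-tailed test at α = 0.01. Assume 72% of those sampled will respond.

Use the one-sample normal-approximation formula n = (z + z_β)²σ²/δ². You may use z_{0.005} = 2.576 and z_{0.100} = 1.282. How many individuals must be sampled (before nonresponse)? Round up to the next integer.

n = (z_{α/2} + z_β)² · σ² / δ²
  = (2.576 + 1.282)² · 1.4² / 0.4²
  = 14.8842 · 1.96 / 0.16
  = 182.33
Adjust for 72% response: 182.33 / 0.72 = 253.24.
Round up → n = 254.

n = 254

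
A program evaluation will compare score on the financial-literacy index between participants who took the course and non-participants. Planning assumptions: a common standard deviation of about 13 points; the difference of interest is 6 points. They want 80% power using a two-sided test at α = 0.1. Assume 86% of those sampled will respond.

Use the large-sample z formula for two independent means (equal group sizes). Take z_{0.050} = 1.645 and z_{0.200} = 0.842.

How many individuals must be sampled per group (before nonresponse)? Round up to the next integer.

n = 68 per group

n = (z_{α/2} + z_β)² · (σ₁² + σ₂²) / δ²
  = (1.645 + 0.842)² · (2·13² = 338) / 6²
  = 6.1852 · 338 / 36
  = 58.07
Adjust for 86% response: 58.07 / 0.86 = 67.53.
Round up → n = 68 per group.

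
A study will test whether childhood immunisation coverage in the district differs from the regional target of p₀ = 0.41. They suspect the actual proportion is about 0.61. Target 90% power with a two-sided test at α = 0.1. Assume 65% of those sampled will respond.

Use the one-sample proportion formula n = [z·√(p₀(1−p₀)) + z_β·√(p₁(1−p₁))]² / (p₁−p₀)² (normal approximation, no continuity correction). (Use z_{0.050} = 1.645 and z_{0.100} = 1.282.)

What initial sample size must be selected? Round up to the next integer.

n = [z_{α/2}·√(p₀q₀) + z_β·√(p₁q₁)]² / (p₁ − p₀)²
  = [1.645·√(0.41·0.59) + 1.282·√(0.61·0.39)]² / (0.20)²
  = [1.645·0.4918 + 1.282·0.4877]² / 0.0400
  = [1.4344]² / 0.0400
  = 51.43
Adjust for 65% response: 51.43 / 0.65 = 79.13.
Round up → n = 80.

n = 80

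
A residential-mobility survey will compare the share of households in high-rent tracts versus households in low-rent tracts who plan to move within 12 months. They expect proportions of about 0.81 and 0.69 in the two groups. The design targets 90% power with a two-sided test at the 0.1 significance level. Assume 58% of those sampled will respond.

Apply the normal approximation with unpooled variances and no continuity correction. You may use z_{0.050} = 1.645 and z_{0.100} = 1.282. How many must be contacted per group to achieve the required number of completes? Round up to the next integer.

n = 378 per group

n = (z_{α/2} + z_β)² · [p₁(1−p₁) + p₂(1−p₂)] / (p₁ − p₂)²
  = (1.645 + 1.282)² · (0.81·0.19 + 0.69·0.31) / (0.12)²
  = (2.927)² · (0.1539 + 0.2139) / 0.0144
  = 8.5673 · 0.3678 / 0.0144
  = 218.82
Adjust for 58% response: 218.82 / 0.58 = 377.28.
Round up → n = 378 per group.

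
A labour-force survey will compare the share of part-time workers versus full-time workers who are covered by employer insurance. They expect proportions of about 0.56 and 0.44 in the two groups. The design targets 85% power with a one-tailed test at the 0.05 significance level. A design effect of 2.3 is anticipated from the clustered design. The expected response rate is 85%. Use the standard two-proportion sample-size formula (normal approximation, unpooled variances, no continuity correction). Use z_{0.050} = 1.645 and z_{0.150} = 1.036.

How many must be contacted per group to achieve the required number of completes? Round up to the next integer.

n = 666 per group

n = (z_α + z_β)² · [p₁(1−p₁) + p₂(1−p₂)] / (p₁ − p₂)²
  = (1.645 + 1.036)² · (0.56·0.44 + 0.44·0.56) / (0.12)²
  = (2.681)² · (0.2464 + 0.2464) / 0.0144
  = 7.1878 · 0.4928 / 0.0144
  = 245.98
Design effect: 2.3 × 245.98 = 565.76.
Adjust for 85% response: 565.76 / 0.85 = 665.60.
Round up → n = 666 per group.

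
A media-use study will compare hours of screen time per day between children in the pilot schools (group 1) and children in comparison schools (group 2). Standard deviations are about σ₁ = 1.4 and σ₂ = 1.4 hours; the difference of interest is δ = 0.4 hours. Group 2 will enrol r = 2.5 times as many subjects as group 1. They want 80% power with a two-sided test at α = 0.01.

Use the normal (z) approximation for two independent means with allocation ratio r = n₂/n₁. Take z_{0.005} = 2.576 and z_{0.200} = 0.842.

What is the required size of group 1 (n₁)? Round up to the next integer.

n₁ = 201

n₁ = (z_{α/2} + z_β)² · (σ₁² + σ₂²/r) / δ²
   = (2.576 + 0.842)² · (1.4² + 1.4²/2.5) / 0.4²
   = 11.6827 · (1.96 + 0.784) / 0.16
   = 11.6827 · 2.744 / 0.16
   = 200.36
Round up → n₁ = 201; n₂ = r·n₁ = 2.5 × 201 = 503.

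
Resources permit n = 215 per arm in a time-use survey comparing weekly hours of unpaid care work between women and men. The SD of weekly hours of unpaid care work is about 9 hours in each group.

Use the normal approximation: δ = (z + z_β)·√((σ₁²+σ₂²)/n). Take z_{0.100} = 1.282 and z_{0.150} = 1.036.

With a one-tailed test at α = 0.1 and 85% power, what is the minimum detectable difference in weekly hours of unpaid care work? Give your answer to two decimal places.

Minimum detectable difference ≈ 2.01 hours

δ = (z_α + z_β) · √((σ₁²+σ₂²)/n)
  = (1.282 + 1.036) · √(162/215)
  = 2.318 · √0.75349
  = 2.318 · 0.8680
  = 2.0121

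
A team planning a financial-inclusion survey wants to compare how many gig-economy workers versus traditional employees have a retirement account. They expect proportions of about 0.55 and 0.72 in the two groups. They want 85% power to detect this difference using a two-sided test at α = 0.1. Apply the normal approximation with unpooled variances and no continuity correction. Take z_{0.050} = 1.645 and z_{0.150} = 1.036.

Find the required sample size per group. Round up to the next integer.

n = 112 per group

n = (z_{α/2} + z_β)² · [p₁(1−p₁) + p₂(1−p₂)] / (p₁ − p₂)²
  = (1.645 + 1.036)² · (0.55·0.45 + 0.72·0.28) / (-0.17)²
  = (2.681)² · (0.2475 + 0.2016) / 0.0289
  = 7.1878 · 0.4491 / 0.0289
  = 111.70
Round up → n = 112 per group.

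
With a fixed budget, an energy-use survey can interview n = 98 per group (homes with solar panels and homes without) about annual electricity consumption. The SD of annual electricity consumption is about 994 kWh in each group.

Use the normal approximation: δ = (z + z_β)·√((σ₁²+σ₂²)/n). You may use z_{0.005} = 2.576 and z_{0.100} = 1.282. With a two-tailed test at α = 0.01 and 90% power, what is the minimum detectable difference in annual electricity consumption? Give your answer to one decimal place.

δ = (z_{α/2} + z_β) · √((σ₁²+σ₂²)/n)
  = (2.576 + 1.282) · √(1976072/98)
  = 3.858 · √20164
  = 3.858 · 142.0000
  = 547.8360

Minimum detectable difference ≈ 547.8 kWh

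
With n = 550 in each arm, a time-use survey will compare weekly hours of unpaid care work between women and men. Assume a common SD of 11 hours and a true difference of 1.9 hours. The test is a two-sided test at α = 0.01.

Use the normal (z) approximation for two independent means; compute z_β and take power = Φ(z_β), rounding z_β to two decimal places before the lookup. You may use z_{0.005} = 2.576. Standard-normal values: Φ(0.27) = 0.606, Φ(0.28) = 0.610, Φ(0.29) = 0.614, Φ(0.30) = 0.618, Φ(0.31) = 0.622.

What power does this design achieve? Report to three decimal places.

Power ≈ 0.614

z_β = δ·√(n/(σ₁²+σ₂²)) − z_{α/2}
    = 1.9 · √(550/242) − 2.576
    = 1.9 · 1.50756 − 2.576
    = 2.8644 − 2.576 = 0.2884 → 0.29
Power = Φ(0.29) = 0.614.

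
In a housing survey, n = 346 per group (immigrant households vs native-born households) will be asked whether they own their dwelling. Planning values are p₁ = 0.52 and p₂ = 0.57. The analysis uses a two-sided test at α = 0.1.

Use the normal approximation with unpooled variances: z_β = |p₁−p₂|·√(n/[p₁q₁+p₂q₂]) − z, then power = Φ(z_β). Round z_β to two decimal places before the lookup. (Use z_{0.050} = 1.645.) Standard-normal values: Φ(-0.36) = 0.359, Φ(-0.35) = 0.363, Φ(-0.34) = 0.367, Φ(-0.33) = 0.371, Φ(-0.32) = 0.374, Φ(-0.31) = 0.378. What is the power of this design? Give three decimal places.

z_β = |p₁−p₂|·√(n/[p₁q₁+p₂q₂]) − z_{α/2}
    = 0.05 · √(346/0.4947) − 1.645
    = 0.05 · 26.4464 − 1.645
    = 1.3223 − 1.645 = -0.3227 → -0.32
Power = Φ(-0.32) = 0.374.

Power ≈ 0.374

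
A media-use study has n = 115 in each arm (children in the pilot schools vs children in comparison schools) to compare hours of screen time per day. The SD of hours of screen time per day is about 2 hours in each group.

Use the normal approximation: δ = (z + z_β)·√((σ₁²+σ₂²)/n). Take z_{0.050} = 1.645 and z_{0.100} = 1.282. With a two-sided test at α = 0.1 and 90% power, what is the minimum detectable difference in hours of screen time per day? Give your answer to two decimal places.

δ = (z_{α/2} + z_β) · √((σ₁²+σ₂²)/n)
  = (1.645 + 1.282) · √(8/115)
  = 2.927 · √0.06957
  = 2.927 · 0.2638
  = 0.7720

Minimum detectable difference ≈ 0.77 hours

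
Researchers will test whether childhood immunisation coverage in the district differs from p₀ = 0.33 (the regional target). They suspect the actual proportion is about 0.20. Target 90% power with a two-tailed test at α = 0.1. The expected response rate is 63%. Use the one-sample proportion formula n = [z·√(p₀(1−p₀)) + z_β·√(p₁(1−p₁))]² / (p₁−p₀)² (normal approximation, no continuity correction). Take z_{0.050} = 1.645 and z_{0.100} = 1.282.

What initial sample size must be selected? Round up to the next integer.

n = [z_{α/2}·√(p₀q₀) + z_β·√(p₁q₁)]² / (p₁ − p₀)²
  = [1.645·√(0.33·0.67) + 1.282·√(0.20·0.80)]² / (-0.13)²
  = [1.645·0.4702 + 1.282·0.4000]² / 0.0169
  = [1.2863]² / 0.0169
  = 97.90
Adjust for 63% response: 97.90 / 0.63 = 155.40.
Round up → n = 156.

n = 156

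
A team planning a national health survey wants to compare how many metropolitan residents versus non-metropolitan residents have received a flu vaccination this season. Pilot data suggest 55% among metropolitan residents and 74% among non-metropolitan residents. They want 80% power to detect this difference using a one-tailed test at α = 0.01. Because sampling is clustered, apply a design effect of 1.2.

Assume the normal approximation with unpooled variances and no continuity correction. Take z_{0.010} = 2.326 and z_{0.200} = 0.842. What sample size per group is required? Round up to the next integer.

n = 147 per group

n = (z_α + z_β)² · [p₁(1−p₁) + p₂(1−p₂)] / (p₁ − p₂)²
  = (2.326 + 0.842)² · (0.55·0.45 + 0.74·0.26) / (-0.19)²
  = (3.168)² · (0.2475 + 0.1924) / 0.0361
  = 10.0362 · 0.4399 / 0.0361
  = 122.30
Design effect: 1.2 × 122.30 = 146.76.
Round up → n = 147 per group.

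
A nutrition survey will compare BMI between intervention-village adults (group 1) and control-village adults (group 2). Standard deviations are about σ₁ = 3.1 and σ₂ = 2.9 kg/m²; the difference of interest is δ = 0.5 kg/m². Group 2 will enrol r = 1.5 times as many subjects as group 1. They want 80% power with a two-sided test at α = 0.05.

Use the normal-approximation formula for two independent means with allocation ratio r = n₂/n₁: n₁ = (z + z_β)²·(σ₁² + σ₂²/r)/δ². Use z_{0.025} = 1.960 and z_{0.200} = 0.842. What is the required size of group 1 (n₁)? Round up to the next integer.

n₁ = (z_{α/2} + z_β)² · (σ₁² + σ₂²/r) / δ²
   = (1.960 + 0.842)² · (3.1² + 2.9²/1.5) / 0.5²
   = 7.8512 · (9.61 + 5.6067) / 0.25
   = 7.8512 · 15.2167 / 0.25
   = 477.88
Round up → n₁ = 478; n₂ = r·n₁ = 1.5 × 478 = 717.

n₁ = 478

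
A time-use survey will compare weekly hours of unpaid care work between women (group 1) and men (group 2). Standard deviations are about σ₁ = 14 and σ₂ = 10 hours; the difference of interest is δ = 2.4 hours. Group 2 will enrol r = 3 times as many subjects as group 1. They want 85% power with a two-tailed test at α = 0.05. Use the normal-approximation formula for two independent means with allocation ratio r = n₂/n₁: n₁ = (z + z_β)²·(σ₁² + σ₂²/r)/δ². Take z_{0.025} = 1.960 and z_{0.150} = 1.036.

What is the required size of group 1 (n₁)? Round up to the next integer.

n₁ = (z_{α/2} + z_β)² · (σ₁² + σ₂²/r) / δ²
   = (1.960 + 1.036)² · (14² + 10²/3) / 2.4²
   = 8.9760 · (196 + 33.3333) / 5.76
   = 8.9760 · 229.3333 / 5.76
   = 357.38
Round up → n₁ = 358; n₂ = r·n₁ = 3 × 358 = 1074.

n₁ = 358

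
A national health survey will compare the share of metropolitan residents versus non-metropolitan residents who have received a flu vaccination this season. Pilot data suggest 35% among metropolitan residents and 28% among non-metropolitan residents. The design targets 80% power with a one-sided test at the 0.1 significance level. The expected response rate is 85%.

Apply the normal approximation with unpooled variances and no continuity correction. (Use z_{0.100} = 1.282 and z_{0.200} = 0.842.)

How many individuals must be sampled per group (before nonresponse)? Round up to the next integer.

n = 465 per group

n = (z_α + z_β)² · [p₁(1−p₁) + p₂(1−p₂)] / (p₁ − p₂)²
  = (1.282 + 0.842)² · (0.35·0.65 + 0.28·0.72) / (0.07)²
  = (2.124)² · (0.2275 + 0.2016) / 0.0049
  = 4.5114 · 0.4291 / 0.0049
  = 395.07
Adjust for 85% response: 395.07 / 0.85 = 464.79.
Round up → n = 465 per group.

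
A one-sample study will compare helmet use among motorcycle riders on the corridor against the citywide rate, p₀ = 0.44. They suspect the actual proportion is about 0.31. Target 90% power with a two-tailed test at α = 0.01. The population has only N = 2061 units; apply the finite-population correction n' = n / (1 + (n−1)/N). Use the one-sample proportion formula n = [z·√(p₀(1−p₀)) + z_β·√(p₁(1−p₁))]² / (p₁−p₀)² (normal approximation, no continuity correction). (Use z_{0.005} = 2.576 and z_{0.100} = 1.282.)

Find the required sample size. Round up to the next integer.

n = 189

n = [z_{α/2}·√(p₀q₀) + z_β·√(p₁q₁)]² / (p₁ − p₀)²
  = [2.576·√(0.44·0.56) + 1.282·√(0.31·0.69)]² / (-0.13)²
  = [2.576·0.4964 + 1.282·0.4625]² / 0.0169
  = [1.8716]² / 0.0169
  = 207.27
Finite-population correction (N = 2061): 207.27 / (1 + (207.27 − 1)/2061) = 188.42.
Round up → n = 189.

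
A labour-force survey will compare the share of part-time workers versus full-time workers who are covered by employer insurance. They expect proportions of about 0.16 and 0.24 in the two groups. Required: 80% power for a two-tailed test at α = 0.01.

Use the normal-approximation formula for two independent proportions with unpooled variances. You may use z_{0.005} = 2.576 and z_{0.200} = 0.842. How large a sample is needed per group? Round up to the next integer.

n = (z_{α/2} + z_β)² · [p₁(1−p₁) + p₂(1−p₂)] / (p₁ − p₂)²
  = (2.576 + 0.842)² · (0.16·0.84 + 0.24·0.76) / (-0.08)²
  = (3.418)² · (0.1344 + 0.1824) / 0.0064
  = 11.6827 · 0.3168 / 0.0064
  = 578.29
Round up → n = 579 per group.

n = 579 per group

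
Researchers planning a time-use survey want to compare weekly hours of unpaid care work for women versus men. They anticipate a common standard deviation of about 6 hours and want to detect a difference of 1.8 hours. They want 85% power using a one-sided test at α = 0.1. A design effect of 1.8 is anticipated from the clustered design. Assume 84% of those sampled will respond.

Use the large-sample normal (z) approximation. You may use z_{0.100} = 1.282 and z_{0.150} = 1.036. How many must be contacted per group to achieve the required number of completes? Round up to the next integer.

n = (z_α + z_β)² · (σ₁² + σ₂²) / δ²
  = (1.282 + 1.036)² · (2·6² = 72) / 1.8²
  = 5.3731 · 72 / 3.24
  = 119.40
Design effect: 1.8 × 119.40 = 214.92.
Adjust for 84% response: 214.92 / 0.84 = 255.86.
Round up → n = 256 per group.

n = 256 per group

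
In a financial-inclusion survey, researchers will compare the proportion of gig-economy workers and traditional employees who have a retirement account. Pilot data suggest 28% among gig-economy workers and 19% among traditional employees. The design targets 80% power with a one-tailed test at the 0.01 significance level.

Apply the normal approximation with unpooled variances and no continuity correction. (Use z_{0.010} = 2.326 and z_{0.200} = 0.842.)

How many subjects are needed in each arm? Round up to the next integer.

n = 441 per group

n = (z_α + z_β)² · [p₁(1−p₁) + p₂(1−p₂)] / (p₁ − p₂)²
  = (2.326 + 0.842)² · (0.28·0.72 + 0.19·0.81) / (0.09)²
  = (3.168)² · (0.2016 + 0.1539) / 0.0081
  = 10.0362 · 0.3555 / 0.0081
  = 440.48
Round up → n = 441 per group.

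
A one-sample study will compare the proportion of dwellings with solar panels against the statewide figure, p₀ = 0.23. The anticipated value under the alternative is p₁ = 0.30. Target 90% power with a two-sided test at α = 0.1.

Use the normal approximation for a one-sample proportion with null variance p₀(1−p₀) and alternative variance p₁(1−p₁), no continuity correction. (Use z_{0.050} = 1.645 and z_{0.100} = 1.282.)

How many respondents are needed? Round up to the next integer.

n = [z_{α/2}·√(p₀q₀) + z_β·√(p₁q₁)]² / (p₁ − p₀)²
  = [1.645·√(0.23·0.77) + 1.282·√(0.30·0.70)]² / (0.07)²
  = [1.645·0.4208 + 1.282·0.4583]² / 0.0049
  = [1.2798]² / 0.0049
  = 334.24
Round up → n = 335.

n = 335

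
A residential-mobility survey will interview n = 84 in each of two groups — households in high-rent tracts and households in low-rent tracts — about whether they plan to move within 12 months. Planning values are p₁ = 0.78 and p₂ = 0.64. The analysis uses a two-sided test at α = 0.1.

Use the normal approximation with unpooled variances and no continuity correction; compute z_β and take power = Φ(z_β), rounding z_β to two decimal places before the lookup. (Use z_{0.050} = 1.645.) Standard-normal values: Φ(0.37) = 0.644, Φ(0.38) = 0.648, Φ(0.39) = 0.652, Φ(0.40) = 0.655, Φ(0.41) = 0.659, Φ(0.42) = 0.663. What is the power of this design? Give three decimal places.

z_β = |p₁−p₂|·√(n/[p₁q₁+p₂q₂]) − z_{α/2}
    = 0.14 · √(84/0.4020) − 1.645
    = 0.14 · 14.4553 − 1.645
    = 2.0237 − 1.645 = 0.3787 → 0.38
Power = Φ(0.38) = 0.648.

Power ≈ 0.648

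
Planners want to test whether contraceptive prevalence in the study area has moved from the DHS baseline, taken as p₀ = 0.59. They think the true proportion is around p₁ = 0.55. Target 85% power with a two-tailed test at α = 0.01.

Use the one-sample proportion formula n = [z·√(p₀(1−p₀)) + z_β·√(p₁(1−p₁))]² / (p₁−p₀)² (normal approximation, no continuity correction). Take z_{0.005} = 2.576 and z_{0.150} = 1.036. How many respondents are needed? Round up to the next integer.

n = [z_{α/2}·√(p₀q₀) + z_β·√(p₁q₁)]² / (p₁ − p₀)²
  = [2.576·√(0.59·0.41) + 1.036·√(0.55·0.45)]² / (-0.04)²
  = [2.576·0.4918 + 1.036·0.4975]² / 0.0016
  = [1.7824]² / 0.0016
  = 1985.52
Round up → n = 1986.

n = 1986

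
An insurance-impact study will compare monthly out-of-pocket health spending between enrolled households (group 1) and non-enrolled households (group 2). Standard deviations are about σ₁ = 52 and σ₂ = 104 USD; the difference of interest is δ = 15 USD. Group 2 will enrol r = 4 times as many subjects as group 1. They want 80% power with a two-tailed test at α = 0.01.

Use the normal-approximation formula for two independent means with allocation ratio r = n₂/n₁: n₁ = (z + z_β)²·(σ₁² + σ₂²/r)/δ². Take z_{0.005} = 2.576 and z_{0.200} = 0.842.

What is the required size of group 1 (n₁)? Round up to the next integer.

n₁ = 281

n₁ = (z_{α/2} + z_β)² · (σ₁² + σ₂²/r) / δ²
   = (2.576 + 0.842)² · (52² + 104²/4) / 15²
   = 11.6827 · (2704 + 2704) / 225
   = 11.6827 · 5408 / 225
   = 280.80
Round up → n₁ = 281; n₂ = r·n₁ = 4 × 281 = 1124.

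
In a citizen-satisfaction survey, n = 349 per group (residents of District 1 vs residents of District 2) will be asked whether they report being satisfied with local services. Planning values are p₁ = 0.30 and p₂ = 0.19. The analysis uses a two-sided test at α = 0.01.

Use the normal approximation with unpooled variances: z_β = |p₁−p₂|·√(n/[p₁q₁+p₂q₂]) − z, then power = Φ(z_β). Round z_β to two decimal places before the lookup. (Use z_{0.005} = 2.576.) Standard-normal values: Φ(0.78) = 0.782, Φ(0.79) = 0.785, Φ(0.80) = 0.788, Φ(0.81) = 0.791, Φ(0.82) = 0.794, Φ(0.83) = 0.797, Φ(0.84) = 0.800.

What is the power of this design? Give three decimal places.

Power ≈ 0.797

z_β = |p₁−p₂|·√(n/[p₁q₁+p₂q₂]) − z_{α/2}
    = 0.11 · √(349/0.3639) − 2.576
    = 0.11 · 30.9686 − 2.576
    = 3.4065 − 2.576 = 0.8305 → 0.83
Power = Φ(0.83) = 0.797.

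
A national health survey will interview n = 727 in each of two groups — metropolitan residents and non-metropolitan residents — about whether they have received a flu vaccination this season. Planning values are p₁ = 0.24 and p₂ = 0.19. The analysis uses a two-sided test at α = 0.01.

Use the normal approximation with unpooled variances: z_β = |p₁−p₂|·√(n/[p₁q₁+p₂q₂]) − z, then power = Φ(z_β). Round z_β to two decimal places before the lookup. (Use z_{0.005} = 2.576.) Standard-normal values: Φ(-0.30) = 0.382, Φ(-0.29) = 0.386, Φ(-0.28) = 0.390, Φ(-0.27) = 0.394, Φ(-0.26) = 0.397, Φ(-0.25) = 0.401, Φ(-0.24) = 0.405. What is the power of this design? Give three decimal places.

Power ≈ 0.401

z_β = |p₁−p₂|·√(n/[p₁q₁+p₂q₂]) − z_{α/2}
    = 0.05 · √(727/0.3363) − 2.576
    = 0.05 · 46.4947 − 2.576
    = 2.3247 − 2.576 = -0.2513 → -0.25
Power = Φ(-0.25) = 0.401.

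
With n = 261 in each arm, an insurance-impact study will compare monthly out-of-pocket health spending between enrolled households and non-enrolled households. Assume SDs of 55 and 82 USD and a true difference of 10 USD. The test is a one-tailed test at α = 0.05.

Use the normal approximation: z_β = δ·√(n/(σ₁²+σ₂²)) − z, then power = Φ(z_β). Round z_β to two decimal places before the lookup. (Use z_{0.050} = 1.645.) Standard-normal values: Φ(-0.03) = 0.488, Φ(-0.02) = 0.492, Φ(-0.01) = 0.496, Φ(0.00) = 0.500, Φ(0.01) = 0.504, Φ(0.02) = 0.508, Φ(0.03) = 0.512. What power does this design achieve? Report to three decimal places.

z_β = δ·√(n/(σ₁²+σ₂²)) − z_α
    = 10 · √(261/9749) − 1.645
    = 10 · 0.16362 − 1.645
    = 1.6362 − 1.645 = -0.0088 → -0.01
Power = Φ(-0.01) = 0.496.

Power ≈ 0.496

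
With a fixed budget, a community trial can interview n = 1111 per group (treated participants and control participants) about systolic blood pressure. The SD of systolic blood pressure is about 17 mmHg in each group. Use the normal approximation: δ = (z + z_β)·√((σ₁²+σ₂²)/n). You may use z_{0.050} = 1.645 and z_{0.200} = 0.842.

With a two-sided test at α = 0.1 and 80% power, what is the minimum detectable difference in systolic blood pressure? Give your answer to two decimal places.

Minimum detectable difference ≈ 1.79 mmHg

δ = (z_{α/2} + z_β) · √((σ₁²+σ₂²)/n)
  = (1.645 + 0.842) · √(578/1111)
  = 2.487 · √0.52025
  = 2.487 · 0.7213
  = 1.7938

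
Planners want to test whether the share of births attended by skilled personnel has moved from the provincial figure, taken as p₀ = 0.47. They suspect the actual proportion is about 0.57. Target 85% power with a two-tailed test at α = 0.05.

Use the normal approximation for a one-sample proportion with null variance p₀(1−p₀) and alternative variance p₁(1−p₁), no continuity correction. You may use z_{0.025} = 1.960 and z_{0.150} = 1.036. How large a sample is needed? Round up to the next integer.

n = [z_{α/2}·√(p₀q₀) + z_β·√(p₁q₁)]² / (p₁ − p₀)²
  = [1.960·√(0.47·0.53) + 1.036·√(0.57·0.43)]² / (0.10)²
  = [1.960·0.4991 + 1.036·0.4951]² / 0.0100
  = [1.4911]² / 0.0100
  = 222.35
Round up → n = 223.

n = 223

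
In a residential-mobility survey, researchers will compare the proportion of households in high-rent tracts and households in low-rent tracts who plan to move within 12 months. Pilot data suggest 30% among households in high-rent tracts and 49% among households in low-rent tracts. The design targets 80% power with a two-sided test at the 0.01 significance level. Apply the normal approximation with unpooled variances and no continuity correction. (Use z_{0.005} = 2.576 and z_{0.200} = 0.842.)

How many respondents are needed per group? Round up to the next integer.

n = 149 per group

n = (z_{α/2} + z_β)² · [p₁(1−p₁) + p₂(1−p₂)] / (p₁ − p₂)²
  = (2.576 + 0.842)² · (0.30·0.70 + 0.49·0.51) / (-0.19)²
  = (3.418)² · (0.2100 + 0.2499) / 0.0361
  = 11.6827 · 0.4599 / 0.0361
  = 148.83
Round up → n = 149 per group.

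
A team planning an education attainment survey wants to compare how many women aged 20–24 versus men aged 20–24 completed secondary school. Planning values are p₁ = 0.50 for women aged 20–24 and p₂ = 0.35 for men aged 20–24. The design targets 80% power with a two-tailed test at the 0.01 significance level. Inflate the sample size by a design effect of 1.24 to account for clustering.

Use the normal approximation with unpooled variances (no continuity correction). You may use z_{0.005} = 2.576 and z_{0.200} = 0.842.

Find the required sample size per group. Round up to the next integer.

n = 308 per group

n = (z_{α/2} + z_β)² · [p₁(1−p₁) + p₂(1−p₂)] / (p₁ − p₂)²
  = (2.576 + 0.842)² · (0.50·0.50 + 0.35·0.65) / (0.15)²
  = (3.418)² · (0.2500 + 0.2275) / 0.0225
  = 11.6827 · 0.4775 / 0.0225
  = 247.93
Design effect: 1.24 × 247.93 = 307.44.
Round up → n = 308 per group.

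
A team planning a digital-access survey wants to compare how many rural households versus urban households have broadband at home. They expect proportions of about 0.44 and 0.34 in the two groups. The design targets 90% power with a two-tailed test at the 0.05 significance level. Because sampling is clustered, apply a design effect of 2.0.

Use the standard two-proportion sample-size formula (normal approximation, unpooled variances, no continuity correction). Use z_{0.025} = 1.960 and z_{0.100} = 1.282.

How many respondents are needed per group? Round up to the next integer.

n = 990 per group

n = (z_{α/2} + z_β)² · [p₁(1−p₁) + p₂(1−p₂)] / (p₁ − p₂)²
  = (1.960 + 1.282)² · (0.44·0.56 + 0.34·0.66) / (0.10)²
  = (3.242)² · (0.2464 + 0.2244) / 0.0100
  = 10.5106 · 0.4708 / 0.0100
  = 494.84
Design effect: 2.0 × 494.84 = 989.67.
Round up → n = 990 per group.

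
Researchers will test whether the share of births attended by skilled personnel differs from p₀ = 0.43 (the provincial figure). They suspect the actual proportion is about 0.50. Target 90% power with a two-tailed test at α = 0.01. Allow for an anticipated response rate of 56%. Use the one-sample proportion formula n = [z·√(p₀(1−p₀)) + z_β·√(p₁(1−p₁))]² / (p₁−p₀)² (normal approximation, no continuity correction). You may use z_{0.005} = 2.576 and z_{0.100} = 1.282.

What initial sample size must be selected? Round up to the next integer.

n = 1339

n = [z_{α/2}·√(p₀q₀) + z_β·√(p₁q₁)]² / (p₁ − p₀)²
  = [2.576·√(0.43·0.57) + 1.282·√(0.50·0.50)]² / (0.07)²
  = [2.576·0.4951 + 1.282·0.5000]² / 0.0049
  = [1.9163]² / 0.0049
  = 749.44
Adjust for 56% response: 749.44 / 0.56 = 1338.29.
Round up → n = 1339.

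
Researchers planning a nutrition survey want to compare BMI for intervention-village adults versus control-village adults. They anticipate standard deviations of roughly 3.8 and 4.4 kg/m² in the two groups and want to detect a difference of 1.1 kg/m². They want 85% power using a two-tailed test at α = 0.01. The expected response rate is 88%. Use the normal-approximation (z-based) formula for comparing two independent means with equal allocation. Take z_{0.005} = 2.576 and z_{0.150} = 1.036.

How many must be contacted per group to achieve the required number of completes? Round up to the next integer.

n = 415 per group

n = (z_{α/2} + z_β)² · (σ₁² + σ₂²) / δ²
  = (2.576 + 1.036)² · (3.8² + 4.4² = 33.8) / 1.1²
  = 13.0465 · 33.8 / 1.21
  = 364.44
Adjust for 88% response: 364.44 / 0.88 = 414.14.
Round up → n = 415 per group.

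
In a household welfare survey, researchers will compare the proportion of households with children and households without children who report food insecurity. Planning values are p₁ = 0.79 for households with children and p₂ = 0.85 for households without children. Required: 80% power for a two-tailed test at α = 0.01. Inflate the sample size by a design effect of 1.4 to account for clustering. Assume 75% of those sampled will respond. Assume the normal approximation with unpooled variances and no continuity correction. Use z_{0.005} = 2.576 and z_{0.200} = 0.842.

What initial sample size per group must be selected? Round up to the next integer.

n = (z_{α/2} + z_β)² · [p₁(1−p₁) + p₂(1−p₂)] / (p₁ − p₂)²
  = (2.576 + 0.842)² · (0.79·0.21 + 0.85·0.15) / (-0.06)²
  = (3.418)² · (0.1659 + 0.1275) / 0.0036
  = 11.6827 · 0.2934 / 0.0036
  = 952.14
Design effect: 1.4 × 952.14 = 1333.00.
Adjust for 75% response: 1333.00 / 0.75 = 1777.33.
Round up → n = 1778 per group.

n = 1778 per group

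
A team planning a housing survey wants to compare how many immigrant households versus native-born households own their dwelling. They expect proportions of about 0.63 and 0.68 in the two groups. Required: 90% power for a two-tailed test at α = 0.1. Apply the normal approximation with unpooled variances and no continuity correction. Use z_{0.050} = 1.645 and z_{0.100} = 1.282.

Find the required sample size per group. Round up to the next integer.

n = (z_{α/2} + z_β)² · [p₁(1−p₁) + p₂(1−p₂)] / (p₁ − p₂)²
  = (1.645 + 1.282)² · (0.63·0.37 + 0.68·0.32) / (-0.05)²
  = (2.927)² · (0.2331 + 0.2176) / 0.0025
  = 8.5673 · 0.4507 / 0.0025
  = 1544.52
Round up → n = 1545 per group.

n = 1545 per group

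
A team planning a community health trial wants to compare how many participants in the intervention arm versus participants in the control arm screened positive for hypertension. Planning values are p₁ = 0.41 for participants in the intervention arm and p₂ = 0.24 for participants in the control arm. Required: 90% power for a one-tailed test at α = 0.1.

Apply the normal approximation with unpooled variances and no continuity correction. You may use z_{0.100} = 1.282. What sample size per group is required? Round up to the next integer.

n = (z_α + z_β)² · [p₁(1−p₁) + p₂(1−p₂)] / (p₁ − p₂)²
  = (1.282 + 1.282)² · (0.41·0.59 + 0.24·0.76) / (0.17)²
  = (2.564)² · (0.2419 + 0.1824) / 0.0289
  = 6.5741 · 0.4243 / 0.0289
  = 96.52
Round up → n = 97 per group.

n = 97 per group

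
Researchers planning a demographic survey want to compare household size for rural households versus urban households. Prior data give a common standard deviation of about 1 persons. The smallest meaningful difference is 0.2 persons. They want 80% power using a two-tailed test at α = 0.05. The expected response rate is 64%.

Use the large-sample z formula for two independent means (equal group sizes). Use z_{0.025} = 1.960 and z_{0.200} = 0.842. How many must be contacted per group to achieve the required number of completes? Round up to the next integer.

n = 614 per group

n = (z_{α/2} + z_β)² · (σ₁² + σ₂²) / δ²
  = (1.960 + 0.842)² · (2·1² = 2) / 0.2²
  = 7.8512 · 2 / 0.04
  = 392.56
Adjust for 64% response: 392.56 / 0.64 = 613.38.
Round up → n = 614 per group.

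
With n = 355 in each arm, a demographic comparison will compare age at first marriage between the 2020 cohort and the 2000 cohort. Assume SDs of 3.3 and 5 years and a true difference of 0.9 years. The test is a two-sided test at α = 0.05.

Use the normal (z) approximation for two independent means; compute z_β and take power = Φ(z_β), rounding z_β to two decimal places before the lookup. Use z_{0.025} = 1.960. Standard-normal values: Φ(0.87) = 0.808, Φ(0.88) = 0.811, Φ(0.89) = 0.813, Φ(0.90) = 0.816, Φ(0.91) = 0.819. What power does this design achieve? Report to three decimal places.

Power ≈ 0.808

z_β = δ·√(n/(σ₁²+σ₂²)) − z_{α/2}
    = 0.9 · √(355/35.89) − 1.960
    = 0.9 · 3.14505 − 1.960
    = 2.8305 − 1.960 = 0.8705 → 0.87
Power = Φ(0.87) = 0.808.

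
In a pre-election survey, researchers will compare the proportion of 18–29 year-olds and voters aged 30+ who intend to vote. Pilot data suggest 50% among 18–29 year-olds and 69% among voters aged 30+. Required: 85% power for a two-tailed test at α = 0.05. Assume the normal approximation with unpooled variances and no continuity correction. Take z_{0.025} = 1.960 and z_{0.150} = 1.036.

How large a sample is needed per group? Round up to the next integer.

n = (z_{α/2} + z_β)² · [p₁(1−p₁) + p₂(1−p₂)] / (p₁ − p₂)²
  = (1.960 + 1.036)² · (0.50·0.50 + 0.69·0.31) / (-0.19)²
  = (2.996)² · (0.2500 + 0.2139) / 0.0361
  = 8.9760 · 0.4639 / 0.0361
  = 115.35
Round up → n = 116 per group.

n = 116 per group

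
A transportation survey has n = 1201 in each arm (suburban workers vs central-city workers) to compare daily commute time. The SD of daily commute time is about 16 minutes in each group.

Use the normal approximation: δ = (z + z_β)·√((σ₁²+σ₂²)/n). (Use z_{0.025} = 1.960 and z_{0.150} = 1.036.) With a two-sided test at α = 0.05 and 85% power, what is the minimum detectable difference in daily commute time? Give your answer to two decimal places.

δ = (z_{α/2} + z_β) · √((σ₁²+σ₂²)/n)
  = (1.960 + 1.036) · √(512/1201)
  = 2.996 · √0.42631
  = 2.996 · 0.6529
  = 1.9562

Minimum detectable difference ≈ 1.96 minutes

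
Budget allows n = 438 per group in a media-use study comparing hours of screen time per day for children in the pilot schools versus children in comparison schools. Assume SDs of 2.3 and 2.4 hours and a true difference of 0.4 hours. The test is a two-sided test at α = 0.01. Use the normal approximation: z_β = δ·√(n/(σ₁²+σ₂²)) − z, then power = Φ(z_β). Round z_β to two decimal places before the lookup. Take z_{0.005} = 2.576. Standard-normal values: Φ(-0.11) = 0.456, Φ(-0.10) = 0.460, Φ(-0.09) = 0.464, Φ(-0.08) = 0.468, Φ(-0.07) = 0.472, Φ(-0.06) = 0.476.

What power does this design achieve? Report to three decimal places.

z_β = δ·√(n/(σ₁²+σ₂²)) − z_{α/2}
    = 0.4 · √(438/11.05) − 2.576
    = 0.4 · 6.29587 − 2.576
    = 2.5183 − 2.576 = -0.0577 → -0.06
Power = Φ(-0.06) = 0.476.

Power ≈ 0.476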